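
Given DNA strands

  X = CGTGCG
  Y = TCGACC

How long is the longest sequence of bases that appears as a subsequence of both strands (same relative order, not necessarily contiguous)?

3

Let dp[i][j] be the LCS length of the first i bases of X and the first j bases of Y. dp[i][j] = dp[i-1][j-1]+1 when the i-th and j-th bases match, else max(dp[i-1][j], dp[i][j-1]).
    ·  T  C  G  A  C  C
 ·  0  0  0  0  0  0  0
 C  0  0  1  1  1  1  1
 G  0  0  1  2  2  2  2
 T  0  1  1  2  2  2  2
 G  0  1  1  2  2  2  2
 C  0  1  2  2  2  3  3
 G  0  1  2  3  3  3  3
dp[6][6] = 3. One LCS (by backtracking along matches): CGC.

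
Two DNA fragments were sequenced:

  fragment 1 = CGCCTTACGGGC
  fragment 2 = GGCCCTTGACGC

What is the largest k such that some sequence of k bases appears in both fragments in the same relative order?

9

Let dp[i][j] be the LCS length of the first i bases of fragment 1 and the first j bases of fragment 2. dp[i][j] = dp[i-1][j-1]+1 when the i-th and j-th bases match, else max(dp[i-1][j], dp[i][j-1]).
    ·  G  G  C  C  C  T  T  G  A  C  G  C
 ·  0  0  0  0  0  0  0  0  0  0  0  0  0
 C  0  0  0  1  1  1  1  1  1  1  1  1  1
 G  0  1  1  1  1  1  1  1  2  2  2  2  2
 C  0  1  1  2  2  2  2  2  2  2  3  3  3
 C  0  1  1  2  3  3  3  3  3  3  3  3  4
 T  0  1  1  2  3  3  4  4  4  4  4  4  4
 T  0  1  1  2  3  3  4  5  5  5  5  5  5
 A  0  1  1  2  3  3  4  5  5  6  6  6  6
 C  0  1  1  2  3  4  4  5  5  6  7  7  7
 G  0  1  2  2  3  4  4  5  6  6  7  8  8
 G  0  1  2  2  3  4  4  5  6  6  7  8  8
 G  0  1  2  2  3  4  4  5  6  6  7  8  8
 C  0  1  2  3  3  4  4  5  6  6  7  8  9
dp[12][12] = 9. One LCS (by backtracking along matches): CCCTTACGC.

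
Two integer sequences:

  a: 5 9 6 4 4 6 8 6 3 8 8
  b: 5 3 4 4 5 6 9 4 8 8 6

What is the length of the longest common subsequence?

Let dp[i][j] be the LCS length of the first i values of a and the first j values of b. dp[i][j] = dp[i-1][j-1]+1 when the i-th and j-th values match, else max(dp[i-1][j], dp[i][j-1]).
    ·  5  3  4  4  5  6  9  4  8  8  6
 ·  0  0  0  0  0  0  0  0  0  0  0  0
 5  0  1  1  1  1  1  1  1  1  1  1  1
 9  0  1  1  1  1  1  1  2  2  2  2  2
 6  0  1  1  1  1  1  2  2  2  2  2  3
 4  0  1  1  2  2  2  2  2  3  3  3  3
 4  0  1  1  2  3  3  3  3  3  3  3  3
 6  0  1  1  2  3  3  4  4  4  4  4  4
 8  0  1  1  2  3  3  4  4  4  5  5  5
 6  0  1  1  2  3  3  4  4  4  5  5  6
 3  0  1  2  2  3  3  4  4  4  5  5  6
 8  0  1  2  2  3  3  4  4  4  5  6  6
 8  0  1  2  2  3  3  4  4  4  5  6  6
dp[11][11] = 6. One LCS (by backtracking along matches): 5, 4, 4, 6, 8, 6.

6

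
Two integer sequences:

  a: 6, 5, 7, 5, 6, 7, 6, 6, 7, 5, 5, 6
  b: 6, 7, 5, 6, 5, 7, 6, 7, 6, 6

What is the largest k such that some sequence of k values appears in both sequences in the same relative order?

8

Let dp[i][j] be the LCS length of the first i values of a and the first j values of b. dp[i][j] = dp[i-1][j-1]+1 when the i-th and j-th values match, else max(dp[i-1][j], dp[i][j-1]).
    ·  6  7  5  6  5  7  6  7  6  6
 ·  0  0  0  0  0  0  0  0  0  0  0
 6  0  1  1  1  1  1  1  1  1  1  1
 5  0  1  1  2  2  2  2  2  2  2  2
 7  0  1  2  2  2  2  3  3  3  3  3
 5  0  1  2  3  3  3  3  3  3  3  3
 6  0  1  2  3  4  4  4  4  4  4  4
 7  0  1  2  3  4  4  5  5  5  5  5
 6  0  1  2  3  4  4  5  6  6  6  6
 6  0  1  2  3  4  4  5  6  6  7  7
 7  0  1  2  3  4  4  5  6  7  7  7
 5  0  1  2  3  4  5  5  6  7  7  7
 5  0  1  2  3  4  5  5  6  7  7  7
 6  0  1  2  3  4  5  5  6  7  8  8
dp[12][10] = 8. One LCS (by backtracking along matches): 6, 7, 5, 6, 7, 6, 6, 6.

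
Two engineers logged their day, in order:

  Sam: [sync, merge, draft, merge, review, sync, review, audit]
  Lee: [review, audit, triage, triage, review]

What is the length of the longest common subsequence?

2

Match review (Sam #5, Lee #1) → review (Sam #7, Lee #5) — 2 tasks in the same relative order in both. Since dp[8][5] = 2, nothing longer is possible.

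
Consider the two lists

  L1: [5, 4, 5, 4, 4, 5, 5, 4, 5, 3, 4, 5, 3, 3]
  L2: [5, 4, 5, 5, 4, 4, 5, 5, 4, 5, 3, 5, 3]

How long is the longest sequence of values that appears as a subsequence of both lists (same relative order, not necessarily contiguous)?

12

Pick 5 (L1 #1, L2 #1), then 4 (L1 #2, L2 #2), then 5 (L1 #3, L2 #4), then 4 (L1 #4, L2 #5), then 4 (L1 #5, L2 #6), then 5 (L1 #6, L2 #7), then 5 (L1 #7, L2 #8), then 4 (L1 #8, L2 #9), then 5 (L1 #9, L2 #10), then 3 (L1 #10, L2 #11), then 5 (L1 #12, L2 #12), then 3 (L1 #14, L2 #13); all 12 values appear in both, in order. Since dp[14][13] = 12, nothing longer is possible.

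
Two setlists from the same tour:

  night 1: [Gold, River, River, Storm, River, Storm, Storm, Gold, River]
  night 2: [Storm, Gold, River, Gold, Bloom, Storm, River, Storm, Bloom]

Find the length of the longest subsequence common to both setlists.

Taking Gold (night 1 #1, night 2 #2) → River (night 1 #2, night 2 #3) → Storm (night 1 #4, night 2 #6) → River (night 1 #5, night 2 #7) → Storm (night 1 #6, night 2 #8) gives a common subsequence of length 5. Since dp[9][9] = 5, nothing longer is possible.

5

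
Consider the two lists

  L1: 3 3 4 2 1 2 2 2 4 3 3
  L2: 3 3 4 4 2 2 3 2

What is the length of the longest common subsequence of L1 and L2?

6

Taking 3 (L1 #1, L2 #1), then 3 (L1 #2, L2 #2), then 4 (L1 #3, L2 #4), then 2 (L1 #4, L2 #5), then 2 (L1 #6, L2 #6), then 2 (L1 #8, L2 #8) gives a common subsequence of length 6. Since dp[11][8] = 6, nothing longer is possible.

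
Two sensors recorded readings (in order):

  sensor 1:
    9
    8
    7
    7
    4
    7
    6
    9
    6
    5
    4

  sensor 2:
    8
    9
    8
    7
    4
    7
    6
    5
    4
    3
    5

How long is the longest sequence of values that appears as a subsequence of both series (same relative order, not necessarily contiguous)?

8

Let dp[i][j] be the LCS length of the first i values of sensor 1 and the first j values of sensor 2. dp[i][j] = dp[i-1][j-1]+1 when the i-th and j-th values match, else max(dp[i-1][j], dp[i][j-1]).
    ·  8  9  8  7  4  7  6  5  4  3  5
 ·  0  0  0  0  0  0  0  0  0  0  0  0
 9  0  0  1  1  1  1  1  1  1  1  1  1
 8  0  1  1  2  2  2  2  2  2  2  2  2
 7  0  1  1  2  3  3  3  3  3  3  3  3
 7  0  1  1  2  3  3  4  4  4  4  4  4
 4  0  1  1  2  3  4  4  4  4  5  5  5
 7  0  1  1  2  3  4  5  5  5  5  5  5
 6  0  1  1  2  3  4  5  6  6  6  6  6
 9  0  1  2  2  3  4  5  6  6  6  6  6
 6  0  1  2  2  3  4  5  6  6  6  6  6
 5  0  1  2  2  3  4  5  6  7  7  7  7
 4  0  1  2  2  3  4  5  6  7  8  8  8
dp[11][11] = 8. One LCS (by backtracking along matches): 9, 8, 7, 4, 7, 6, 5, 4.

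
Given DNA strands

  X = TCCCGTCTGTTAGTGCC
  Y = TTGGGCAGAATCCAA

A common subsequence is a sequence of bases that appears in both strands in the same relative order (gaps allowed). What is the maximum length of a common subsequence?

Pick T [1,2], then G [5,5], then C [7,6], then G [9,8], then A [12,10], then T [14,11], then C [16,12], then C [17,13]; all 8 bases appear in both, in order, and the DP table's final entry dp[17][15] is also 8, so no common subsequence is longer.

8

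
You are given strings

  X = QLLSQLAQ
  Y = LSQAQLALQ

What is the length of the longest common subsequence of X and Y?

Let dp[i][j] be the LCS length of the first i characters of X and the first j characters of Y. dp[i][j] = dp[i-1][j-1]+1 when the i-th and j-th characters match, else max(dp[i-1][j], dp[i][j-1]).
    ·  L  S  Q  A  Q  L  A  L  Q
 ·  0  0  0  0  0  0  0  0  0  0
 Q  0  0  0  1  1  1  1  1  1  1
 L  0  1  1  1  1  1  2  2  2  2
 L  0  1  1  1  1  1  2  2  3  3
 S  0  1  2  2  2  2  2  2  3  3
 Q  0  1  2  3  3  3  3  3  3  4
 L  0  1  2  3  3  3  4  4  4  4
 A  0  1  2  3  4  4  4  5  5  5
 Q  0  1  2  3  4  5  5  5  5  6
dp[8][9] = 6. One LCS (by backtracking along matches): LSQLAQ.

6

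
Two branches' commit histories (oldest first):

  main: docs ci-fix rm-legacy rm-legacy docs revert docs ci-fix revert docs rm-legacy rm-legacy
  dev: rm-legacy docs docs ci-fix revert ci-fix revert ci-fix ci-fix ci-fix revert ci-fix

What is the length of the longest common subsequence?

5

One common subsequence of length 5: docs at main[1]=dev[3], then ci-fix at main[2]=dev[6], then revert at main[6]=dev[7], then ci-fix at main[8]=dev[10], then revert at main[9]=dev[11]. Since dp[12][12] = 5, nothing longer is possible.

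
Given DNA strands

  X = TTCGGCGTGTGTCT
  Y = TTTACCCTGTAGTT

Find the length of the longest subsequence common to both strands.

10

Match T at X[1]=Y[2] → T at X[2]=Y[3] → C at X[3]=Y[6] → C at X[6]=Y[7] → T at X[8]=Y[8] → G at X[9]=Y[9] → T at X[10]=Y[10] → G at X[11]=Y[12] → T at X[12]=Y[13] → T at X[14]=Y[14] — 10 bases in the same relative order in both. dp[14][14] = 10 confirms this is the maximum.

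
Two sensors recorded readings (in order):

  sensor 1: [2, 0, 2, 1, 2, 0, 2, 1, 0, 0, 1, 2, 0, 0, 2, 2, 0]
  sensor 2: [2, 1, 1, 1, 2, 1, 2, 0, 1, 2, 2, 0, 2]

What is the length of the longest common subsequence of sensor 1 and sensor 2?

9

Taking 2 [1,1]; then 2 [3,5]; then 1 [4,6]; then 2 [5,7]; then 0 [6,8]; then 2 [7,10]; then 2 [12,11]; then 0 [14,12]; then 2 [16,13] gives a common subsequence of length 9. dp[17][13] = 9 confirms this is the maximum.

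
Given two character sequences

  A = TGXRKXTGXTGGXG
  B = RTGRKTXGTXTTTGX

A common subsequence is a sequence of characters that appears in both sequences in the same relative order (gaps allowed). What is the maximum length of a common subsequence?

10

Taking T (A #1, B #2); then G (A #2, B #3); then R (A #4, B #4); then K (A #5, B #5); then X (A #6, B #7); then T (A #7, B #9); then X (A #9, B #10); then T (A #10, B #13); then G (A #12, B #14); then X (A #13, B #15) gives a common subsequence of length 10. Since dp[14][15] = 10, nothing longer is possible.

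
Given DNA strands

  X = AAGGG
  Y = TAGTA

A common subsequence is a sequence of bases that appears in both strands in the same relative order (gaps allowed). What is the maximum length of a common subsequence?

One common subsequence of length 2: A at X[1]=Y[2], A at X[2]=Y[5]. Since dp[5][5] = 2, nothing longer is possible.

2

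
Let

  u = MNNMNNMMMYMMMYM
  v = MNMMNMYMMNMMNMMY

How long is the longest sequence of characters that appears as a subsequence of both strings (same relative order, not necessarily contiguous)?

11

One common subsequence of length 11: M (u #1, v #1), then N (u #2, v #2), then N (u #3, v #5), then M (u #4, v #6), then M (u #7, v #8), then M (u #8, v #9), then M (u #9, v #11), then M (u #11, v #12), then M (u #12, v #14), then M (u #13, v #15), then Y (u #14, v #16). Since dp[15][16] = 11, nothing longer is possible.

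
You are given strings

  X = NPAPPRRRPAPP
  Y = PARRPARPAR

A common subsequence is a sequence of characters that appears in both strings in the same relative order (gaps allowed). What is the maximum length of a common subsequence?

Let dp[i][j] be the LCS length of the first i characters of X and the first j characters of Y. dp[i][j] = dp[i-1][j-1]+1 when the i-th and j-th characters match, else max(dp[i-1][j], dp[i][j-1]).
    ·  P  A  R  R  P  A  R  P  A  R
 ·  0  0  0  0  0  0  0  0  0  0  0
 N  0  0  0  0  0  0  0  0  0  0  0
 P  0  1  1  1  1  1  1  1  1  1  1
 A  0  1  2  2  2  2  2  2  2  2  2
 P  0  1  2  2  2  3  3  3  3  3  3
 P  0  1  2  2  2  3  3  3  4  4  4
 R  0  1  2  3  3  3  3  4  4  4  5
 R  0  1  2  3  4  4  4  4  4  4  5
 R  0  1  2  3  4  4  4  5  5  5  5
 P  0  1  2  3  4  5  5  5  6  6  6
 A  0  1  2  3  4  5  6  6  6  7  7
 P  0  1  2  3  4  5  6  6  7  7  7
 P  0  1  2  3  4  5  6  6  7  7  7
dp[12][10] = 7. One LCS (by backtracking along matches): PARRRPA.

7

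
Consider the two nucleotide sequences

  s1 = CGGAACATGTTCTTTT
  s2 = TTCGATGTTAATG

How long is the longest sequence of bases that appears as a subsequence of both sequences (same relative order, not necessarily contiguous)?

Match C (s1 #1, s2 #3), then G (s1 #3, s2 #4), then A (s1 #7, s2 #5), then T (s1 #8, s2 #6), then G (s1 #9, s2 #7), then T (s1 #10, s2 #8), then T (s1 #11, s2 #9), then T (s1 #13, s2 #12) — 8 bases in the same relative order in both. Since dp[16][13] = 8, nothing longer is possible.

8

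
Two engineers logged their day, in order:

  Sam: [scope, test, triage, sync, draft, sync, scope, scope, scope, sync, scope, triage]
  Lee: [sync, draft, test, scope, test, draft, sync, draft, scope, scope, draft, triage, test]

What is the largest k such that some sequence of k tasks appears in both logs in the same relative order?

7

Taking scope [1,4], then test [2,5], then sync [4,7], then draft [5,8], then scope [7,9], then scope [8,10], then triage [12,12] gives a common subsequence of length 7, and the DP table's final entry dp[12][13] is also 7, so no common subsequence is longer.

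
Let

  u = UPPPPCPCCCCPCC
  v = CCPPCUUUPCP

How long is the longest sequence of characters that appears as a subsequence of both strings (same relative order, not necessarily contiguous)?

One common subsequence of length 6: P (u #4, v #3); then P (u #5, v #4); then C (u #6, v #5); then P (u #7, v #9); then C (u #11, v #10); then P (u #12, v #11), and the DP table's final entry dp[14][11] is also 6, so no common subsequence is longer.

6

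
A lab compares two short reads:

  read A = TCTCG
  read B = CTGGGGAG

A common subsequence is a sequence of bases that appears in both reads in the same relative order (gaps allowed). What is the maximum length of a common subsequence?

Let dp[i][j] be the LCS length of the first i bases of read A and the first j bases of read B. dp[i][j] = dp[i-1][j-1]+1 when the i-th and j-th bases match, else max(dp[i-1][j], dp[i][j-1]).
    ·  C  T  G  G  G  G  A  G
 ·  0  0  0  0  0  0  0  0  0
 T  0  0  1  1  1  1  1  1  1
 C  0  1  1  1  1  1  1  1  1
 T  0  1  2  2  2  2  2  2  2
 C  0  1  2  2  2  2  2  2  2
 G  0  1  2  3  3  3  3  3  3
dp[5][8] = 3. One LCS (by backtracking along matches): CTG.

3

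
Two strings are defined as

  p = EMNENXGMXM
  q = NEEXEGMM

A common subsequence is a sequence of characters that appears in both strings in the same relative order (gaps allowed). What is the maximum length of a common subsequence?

6

Let dp[i][j] be the LCS length of the first i characters of p and the first j characters of q. dp[i][j] = dp[i-1][j-1]+1 when the i-th and j-th characters match, else max(dp[i-1][j], dp[i][j-1]).
    ·  N  E  E  X  E  G  M  M
 ·  0  0  0  0  0  0  0  0  0
 E  0  0  1  1  1  1  1  1  1
 M  0  0  1  1  1  1  1  2  2
 N  0  1  1  1  1  1  1  2  2
 E  0  1  2  2  2  2  2  2  2
 N  0  1  2  2  2  2  2  2  2
 X  0  1  2  2  3  3  3  3  3
 G  0  1  2  2  3  3  4  4  4
 M  0  1  2  2  3  3  4  5  5
 X  0  1  2  2  3  3  4  5  5
 M  0  1  2  2  3  3  4  5  6
dp[10][8] = 6. One LCS (by backtracking along matches): EEXGMM.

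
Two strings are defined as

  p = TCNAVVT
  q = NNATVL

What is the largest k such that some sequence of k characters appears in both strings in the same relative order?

3

One common subsequence of length 3: N [3,2]; then A [4,3]; then V [5,5]. The LCS DP gives dp[7][6] = 3, so this is optimal.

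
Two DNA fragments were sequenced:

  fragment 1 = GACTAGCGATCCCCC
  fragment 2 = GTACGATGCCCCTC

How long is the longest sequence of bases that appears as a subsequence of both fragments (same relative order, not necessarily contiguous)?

One common subsequence of length 12: G at fragment 1[1]=fragment 2[1], then T at fragment 1[4]=fragment 2[2], then A at fragment 1[5]=fragment 2[3], then C at fragment 1[7]=fragment 2[4], then G at fragment 1[8]=fragment 2[5], then A at fragment 1[9]=fragment 2[6], then T at fragment 1[10]=fragment 2[7], then C at fragment 1[11]=fragment 2[9], then C at fragment 1[12]=fragment 2[10], then C at fragment 1[13]=fragment 2[11], then C at fragment 1[14]=fragment 2[12], then C at fragment 1[15]=fragment 2[14], and the DP table's final entry dp[15][14] is also 12, so no common subsequence is longer.

12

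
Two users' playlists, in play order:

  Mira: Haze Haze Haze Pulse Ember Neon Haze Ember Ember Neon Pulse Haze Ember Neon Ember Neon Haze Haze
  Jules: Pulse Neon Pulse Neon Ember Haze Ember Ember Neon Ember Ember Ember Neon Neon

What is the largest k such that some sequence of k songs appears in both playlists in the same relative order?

One common subsequence of length 9: Pulse at Mira[4]=Jules[3] → Ember at Mira[5]=Jules[5] → Haze at Mira[7]=Jules[6] → Ember at Mira[8]=Jules[7] → Ember at Mira[9]=Jules[8] → Neon at Mira[10]=Jules[9] → Ember at Mira[13]=Jules[12] → Neon at Mira[14]=Jules[13] → Neon at Mira[16]=Jules[14]. Since dp[18][14] = 9, nothing longer is possible.

9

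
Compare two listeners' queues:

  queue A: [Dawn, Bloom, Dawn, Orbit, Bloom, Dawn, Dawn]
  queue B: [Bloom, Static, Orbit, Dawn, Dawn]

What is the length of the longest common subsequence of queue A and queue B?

Pick Bloom [2,1], then Orbit [4,3], then Dawn [6,4], then Dawn [7,5]; all 4 songs appear in both, in order. dp[7][5] = 4 confirms this is the maximum.

4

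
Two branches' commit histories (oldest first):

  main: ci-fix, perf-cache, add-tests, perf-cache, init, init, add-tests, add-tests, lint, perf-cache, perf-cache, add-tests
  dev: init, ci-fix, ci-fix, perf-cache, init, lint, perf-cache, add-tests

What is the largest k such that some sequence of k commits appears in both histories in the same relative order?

One common subsequence of length 6: ci-fix [1,3]; then perf-cache [4,4]; then init [6,5]; then lint [9,6]; then perf-cache [11,7]; then add-tests [12,8], and the DP table's final entry dp[12][8] is also 6, so no common subsequence is longer.

6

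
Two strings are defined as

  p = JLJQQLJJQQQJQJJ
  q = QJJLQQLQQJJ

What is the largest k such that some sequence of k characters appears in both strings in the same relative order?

9

Pick J [1,3] → L [2,4] → Q [4,5] → Q [5,6] → L [6,7] → Q [11,8] → Q [13,9] → J [14,10] → J [15,11]; all 9 characters appear in both, in order. The LCS DP gives dp[15][11] = 9, so this is optimal.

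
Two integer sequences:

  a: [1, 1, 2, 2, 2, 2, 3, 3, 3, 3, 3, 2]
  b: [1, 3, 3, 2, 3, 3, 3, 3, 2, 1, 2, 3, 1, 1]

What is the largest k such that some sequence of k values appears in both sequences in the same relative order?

7

Match 1 (a #1, b #1), 2 (a #6, b #4), 3 (a #7, b #5), 3 (a #8, b #6), 3 (a #9, b #7), 3 (a #10, b #8), 3 (a #11, b #12) — 7 values in the same relative order in both, and the DP table's final entry dp[12][14] is also 7, so no common subsequence is longer.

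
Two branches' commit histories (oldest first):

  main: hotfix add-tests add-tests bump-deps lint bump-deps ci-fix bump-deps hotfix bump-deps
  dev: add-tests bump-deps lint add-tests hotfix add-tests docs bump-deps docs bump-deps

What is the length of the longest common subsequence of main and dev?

5

Match add-tests (main #3, dev #1); then bump-deps (main #4, dev #2); then lint (main #5, dev #3); then bump-deps (main #6, dev #8); then bump-deps (main #10, dev #10) — 5 commits in the same relative order in both. Since dp[10][10] = 5, nothing longer is possible.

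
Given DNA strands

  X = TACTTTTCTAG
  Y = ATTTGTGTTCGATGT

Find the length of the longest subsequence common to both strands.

Pick T (X #1, Y #3), T (X #4, Y #4), T (X #5, Y #6), T (X #6, Y #8), T (X #7, Y #9), C (X #8, Y #10), T (X #9, Y #13), G (X #11, Y #14); all 8 bases appear in both, in order. Since dp[11][15] = 8, nothing longer is possible.

8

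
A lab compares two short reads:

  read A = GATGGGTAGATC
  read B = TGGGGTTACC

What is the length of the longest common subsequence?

7

Taking G [1,2]; then G [4,3]; then G [5,4]; then G [6,5]; then T [7,7]; then A [8,8]; then C [12,10] gives a common subsequence of length 7. Since dp[12][10] = 7, nothing longer is possible.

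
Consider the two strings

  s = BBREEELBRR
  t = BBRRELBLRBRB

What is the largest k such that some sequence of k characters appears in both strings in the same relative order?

8

One common subsequence of length 8: B at s[1]=t[1] → B at s[2]=t[2] → R at s[3]=t[4] → E at s[6]=t[5] → L at s[7]=t[6] → B at s[8]=t[7] → R at s[9]=t[9] → R at s[10]=t[11]. dp[10][12] = 8 confirms this is the maximum.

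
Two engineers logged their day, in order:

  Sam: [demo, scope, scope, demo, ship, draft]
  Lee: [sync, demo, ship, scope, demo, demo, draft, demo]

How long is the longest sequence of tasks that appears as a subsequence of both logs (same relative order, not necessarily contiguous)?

Pick demo at Sam[1]=Lee[2], scope at Sam[2]=Lee[4], demo at Sam[4]=Lee[6], draft at Sam[6]=Lee[7]; all 4 tasks appear in both, in order, and the DP table's final entry dp[6][8] is also 4, so no common subsequence is longer.

4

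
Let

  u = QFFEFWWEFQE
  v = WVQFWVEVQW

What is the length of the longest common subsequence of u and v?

5

Let dp[i][j] be the LCS length of the first i characters of u and the first j characters of v. dp[i][j] = dp[i-1][j-1]+1 when the i-th and j-th characters match, else max(dp[i-1][j], dp[i][j-1]).
    ·  W  V  Q  F  W  V  E  V  Q  W
 ·  0  0  0  0  0  0  0  0  0  0  0
 Q  0  0  0  1  1  1  1  1  1  1  1
 F  0  0  0  1  2  2  2  2  2  2  2
 F  0  0  0  1  2  2  2  2  2  2  2
 E  0  0  0  1  2  2  2  3  3  3  3
 F  0  0  0  1  2  2  2  3  3  3  3
 W  0  1  1  1  2  3  3  3  3  3  4
 W  0  1  1  1  2  3  3  3  3  3  4
 E  0  1  1  1  2  3  3  4  4  4  4
 F  0  1  1  1  2  3  3  4  4  4  4
 Q  0  1  1  2  2  3  3  4  4  5  5
 E  0  1  1  2  2  3  3  4  4  5  5
dp[11][10] = 5. One LCS (by backtracking along matches): QFWEQ.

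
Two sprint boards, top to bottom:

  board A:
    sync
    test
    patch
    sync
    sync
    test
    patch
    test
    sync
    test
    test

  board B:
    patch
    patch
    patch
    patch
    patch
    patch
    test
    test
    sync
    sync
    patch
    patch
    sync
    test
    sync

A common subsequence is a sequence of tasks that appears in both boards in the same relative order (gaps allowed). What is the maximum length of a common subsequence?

6

Taking test [2,8], sync [4,9], sync [5,10], patch [7,12], test [8,14], sync [9,15] gives a common subsequence of length 6, and the DP table's final entry dp[11][15] is also 6, so no common subsequence is longer.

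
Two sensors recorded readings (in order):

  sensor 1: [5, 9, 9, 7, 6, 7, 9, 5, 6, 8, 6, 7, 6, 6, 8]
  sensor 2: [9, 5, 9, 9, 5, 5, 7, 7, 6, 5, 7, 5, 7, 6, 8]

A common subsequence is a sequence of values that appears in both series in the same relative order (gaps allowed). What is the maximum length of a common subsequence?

Pick 5 at sensor 1[1]=sensor 2[2], 9 at sensor 1[2]=sensor 2[3], 9 at sensor 1[3]=sensor 2[4], 7 at sensor 1[4]=sensor 2[8], 6 at sensor 1[5]=sensor 2[9], 7 at sensor 1[6]=sensor 2[11], 5 at sensor 1[8]=sensor 2[12], 7 at sensor 1[12]=sensor 2[13], 6 at sensor 1[14]=sensor 2[14], 8 at sensor 1[15]=sensor 2[15]; all 10 values appear in both, in order. dp[15][15] = 10 confirms this is the maximum.

10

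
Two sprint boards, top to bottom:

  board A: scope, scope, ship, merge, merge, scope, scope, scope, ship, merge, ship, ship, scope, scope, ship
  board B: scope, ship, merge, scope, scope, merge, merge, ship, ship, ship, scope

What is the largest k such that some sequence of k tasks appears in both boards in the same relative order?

Pick scope (board A #2, board B #1), ship (board A #3, board B #2), merge (board A #5, board B #3), scope (board A #6, board B #4), scope (board A #7, board B #5), ship (board A #9, board B #8), ship (board A #11, board B #9), ship (board A #12, board B #10), scope (board A #14, board B #11); all 9 tasks appear in both, in order. Since dp[15][11] = 9, nothing longer is possible.

9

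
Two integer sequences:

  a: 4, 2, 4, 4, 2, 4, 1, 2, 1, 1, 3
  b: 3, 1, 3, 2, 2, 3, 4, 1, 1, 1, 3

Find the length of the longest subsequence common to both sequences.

7

Match 2 (a #2, b #4), 2 (a #5, b #5), 4 (a #6, b #7), 1 (a #7, b #8), 1 (a #9, b #9), 1 (a #10, b #10), 3 (a #11, b #11) — 7 values in the same relative order in both. The LCS DP gives dp[11][11] = 7, so this is optimal.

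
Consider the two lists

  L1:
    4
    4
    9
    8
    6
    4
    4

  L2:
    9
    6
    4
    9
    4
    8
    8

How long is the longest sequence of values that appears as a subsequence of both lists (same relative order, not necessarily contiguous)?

Pick 9 (L1 #3, L2 #1) → 6 (L1 #5, L2 #2) → 4 (L1 #6, L2 #3) → 4 (L1 #7, L2 #5); all 4 values appear in both, in order. Since dp[7][7] = 4, nothing longer is possible.

4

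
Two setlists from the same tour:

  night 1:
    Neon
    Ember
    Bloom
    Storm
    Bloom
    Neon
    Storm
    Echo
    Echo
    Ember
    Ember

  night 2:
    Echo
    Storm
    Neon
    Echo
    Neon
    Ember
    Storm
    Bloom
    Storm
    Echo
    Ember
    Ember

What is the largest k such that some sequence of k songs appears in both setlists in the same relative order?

One common subsequence of length 8: Neon [1,5], then Ember [2,6], then Storm [4,7], then Bloom [5,8], then Storm [7,9], then Echo [9,10], then Ember [10,11], then Ember [11,12]. dp[11][12] = 8 confirms this is the maximum.

8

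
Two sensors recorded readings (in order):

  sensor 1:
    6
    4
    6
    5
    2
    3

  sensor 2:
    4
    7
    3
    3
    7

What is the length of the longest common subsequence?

2

Let dp[i][j] be the LCS length of the first i values of sensor 1 and the first j values of sensor 2. dp[i][j] = dp[i-1][j-1]+1 when the i-th and j-th values match, else max(dp[i-1][j], dp[i][j-1]).
    ·  4  7  3  3  7
 ·  0  0  0  0  0  0
 6  0  0  0  0  0  0
 4  0  1  1  1  1  1
 6  0  1  1  1  1  1
 5  0  1  1  1  1  1
 2  0  1  1  1  1  1
 3  0  1  1  2  2  2
dp[6][5] = 2. One LCS (by backtracking along matches): 4, 3.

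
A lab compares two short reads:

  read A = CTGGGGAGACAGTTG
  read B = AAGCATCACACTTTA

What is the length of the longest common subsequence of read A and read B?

Pick C (read A #1, read B #4) → T (read A #2, read B #6) → A (read A #7, read B #8) → A (read A #9, read B #10) → C (read A #10, read B #11) → T (read A #13, read B #13) → T (read A #14, read B #14); all 7 bases appear in both, in order. dp[15][15] = 7 confirms this is the maximum.

7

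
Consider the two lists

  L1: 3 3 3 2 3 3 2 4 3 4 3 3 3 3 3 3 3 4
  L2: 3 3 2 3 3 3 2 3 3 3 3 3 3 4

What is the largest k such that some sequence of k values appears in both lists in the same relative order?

Pick 3 [1,1]; then 3 [2,2]; then 3 [3,4]; then 3 [5,5]; then 3 [6,6]; then 2 [7,7]; then 3 [12,8]; then 3 [13,9]; then 3 [14,10]; then 3 [15,11]; then 3 [16,12]; then 3 [17,13]; then 4 [18,14]; all 13 values appear in both, in order. The LCS DP gives dp[18][14] = 13, so this is optimal.

13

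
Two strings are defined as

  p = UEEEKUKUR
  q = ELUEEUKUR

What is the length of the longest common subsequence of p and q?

7

One common subsequence of length 7: U at p[1]=q[3], E at p[3]=q[4], E at p[4]=q[5], U at p[6]=q[6], K at p[7]=q[7], U at p[8]=q[8], R at p[9]=q[9], and the DP table's final entry dp[9][9] is also 7, so no common subsequence is longer.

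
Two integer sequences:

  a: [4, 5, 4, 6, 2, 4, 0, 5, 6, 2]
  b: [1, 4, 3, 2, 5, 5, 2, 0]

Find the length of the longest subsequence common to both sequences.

Pick 4 (a #1, b #2), then 5 (a #2, b #6), then 2 (a #5, b #7), then 0 (a #7, b #8); all 4 values appear in both, in order. dp[10][8] = 4 confirms this is the maximum.

4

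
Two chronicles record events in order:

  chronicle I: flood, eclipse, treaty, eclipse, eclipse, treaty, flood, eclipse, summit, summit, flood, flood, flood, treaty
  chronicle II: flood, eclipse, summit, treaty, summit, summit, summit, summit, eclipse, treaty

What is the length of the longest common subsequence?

One common subsequence of length 6: flood at chronicle I[1]=chronicle II[1], then eclipse at chronicle I[2]=chronicle II[2], then treaty at chronicle I[3]=chronicle II[4], then summit at chronicle I[9]=chronicle II[7], then summit at chronicle I[10]=chronicle II[8], then treaty at chronicle I[14]=chronicle II[10]. The LCS DP gives dp[14][10] = 6, so this is optimal.

6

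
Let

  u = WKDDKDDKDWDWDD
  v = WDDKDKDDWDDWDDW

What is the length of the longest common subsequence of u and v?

12

Pick W at u[1]=v[1], then D at u[3]=v[2], then D at u[4]=v[3], then K at u[5]=v[4], then D at u[6]=v[5], then D at u[7]=v[7], then D at u[9]=v[8], then W at u[10]=v[9], then D at u[11]=v[11], then W at u[12]=v[12], then D at u[13]=v[13], then D at u[14]=v[14]; all 12 characters appear in both, in order. Since dp[14][15] = 12, nothing longer is possible.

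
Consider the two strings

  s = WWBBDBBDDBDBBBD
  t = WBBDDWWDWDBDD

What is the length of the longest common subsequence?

9

Pick W (s #2, t #1) → B (s #3, t #2) → B (s #4, t #3) → D (s #5, t #5) → D (s #8, t #8) → D (s #9, t #10) → B (s #10, t #11) → D (s #11, t #12) → D (s #15, t #13); all 9 characters appear in both, in order, and the DP table's final entry dp[15][13] is also 9, so no common subsequence is longer.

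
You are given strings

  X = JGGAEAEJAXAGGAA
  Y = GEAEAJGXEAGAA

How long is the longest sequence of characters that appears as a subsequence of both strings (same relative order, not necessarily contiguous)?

Pick G [2,1] → A [4,3] → E [5,4] → A [6,5] → J [8,6] → X [10,8] → A [11,10] → G [13,11] → A [14,12] → A [15,13]; all 10 characters appear in both, in order. The LCS DP gives dp[15][13] = 10, so this is optimal.

10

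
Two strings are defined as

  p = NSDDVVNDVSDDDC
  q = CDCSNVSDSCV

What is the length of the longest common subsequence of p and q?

Pick S [2,4], N [7,5], V [9,6], S [10,7], D [11,8], C [14,10]; all 6 characters appear in both, in order. dp[14][11] = 6 confirms this is the maximum.

6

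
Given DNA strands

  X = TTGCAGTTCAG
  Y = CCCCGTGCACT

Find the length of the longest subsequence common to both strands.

5

Match T (X #2, Y #6) → G (X #3, Y #7) → C (X #4, Y #8) → A (X #5, Y #9) → T (X #8, Y #11) — 5 bases in the same relative order in both. Since dp[11][11] = 5, nothing longer is possible.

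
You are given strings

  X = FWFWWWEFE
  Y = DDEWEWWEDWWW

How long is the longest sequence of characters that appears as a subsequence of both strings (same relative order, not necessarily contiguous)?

Taking W (X #2, Y #7), then W (X #4, Y #10), then W (X #5, Y #11), then W (X #6, Y #12) gives a common subsequence of length 4, and the DP table's final entry dp[9][12] is also 4, so no common subsequence is longer.

4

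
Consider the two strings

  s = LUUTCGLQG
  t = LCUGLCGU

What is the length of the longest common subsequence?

5

Let dp[i][j] be the LCS length of the first i characters of s and the first j characters of t. dp[i][j] = dp[i-1][j-1]+1 when the i-th and j-th characters match, else max(dp[i-1][j], dp[i][j-1]).
    ·  L  C  U  G  L  C  G  U
 ·  0  0  0  0  0  0  0  0  0
 L  0  1  1  1  1  1  1  1  1
 U  0  1  1  2  2  2  2  2  2
 U  0  1  1  2  2  2  2  2  3
 T  0  1  1  2  2  2  2  2  3
 C  0  1  2  2  2  2  3  3  3
 G  0  1  2  2  3  3  3  4  4
 L  0  1  2  2  3  4  4  4  4
 Q  0  1  2  2  3  4  4  4  4
 G  0  1  2  2  3  4  4  5  5
dp[9][8] = 5. One LCS (by backtracking along matches): LUGLG.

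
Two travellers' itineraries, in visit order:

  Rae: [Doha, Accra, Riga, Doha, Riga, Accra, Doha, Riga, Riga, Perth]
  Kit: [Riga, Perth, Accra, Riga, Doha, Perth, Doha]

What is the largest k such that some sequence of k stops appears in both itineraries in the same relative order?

4

One common subsequence of length 4: Accra at Rae[2]=Kit[3], then Riga at Rae[3]=Kit[4], then Doha at Rae[4]=Kit[5], then Doha at Rae[7]=Kit[7]. The LCS DP gives dp[10][7] = 4, so this is optimal.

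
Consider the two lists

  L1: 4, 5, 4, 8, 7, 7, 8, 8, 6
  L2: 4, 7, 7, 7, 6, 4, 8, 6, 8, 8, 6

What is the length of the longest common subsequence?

Pick 4 (L1 #1, L2 #1), 4 (L1 #3, L2 #6), 8 (L1 #4, L2 #7), 8 (L1 #7, L2 #9), 8 (L1 #8, L2 #10), 6 (L1 #9, L2 #11); all 6 values appear in both, in order. Since dp[9][11] = 6, nothing longer is possible.

6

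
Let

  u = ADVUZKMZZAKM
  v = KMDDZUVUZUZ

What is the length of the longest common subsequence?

5

Let dp[i][j] be the LCS length of the first i characters of u and the first j characters of v. dp[i][j] = dp[i-1][j-1]+1 when the i-th and j-th characters match, else max(dp[i-1][j], dp[i][j-1]).
    ·  K  M  D  D  Z  U  V  U  Z  U  Z
 ·  0  0  0  0  0  0  0  0  0  0  0  0
 A  0  0  0  0  0  0  0  0  0  0  0  0
 D  0  0  0  1  1  1  1  1  1  1  1  1
 V  0  0  0  1  1  1  1  2  2  2  2  2
 U  0  0  0  1  1  1  2  2  3  3  3  3
 Z  0  0  0  1  1  2  2  2  3  4  4  4
 K  0  1  1  1  1  2  2  2  3  4  4  4
 M  0  1  2  2  2  2  2  2  3  4  4  4
 Z  0  1  2  2  2  3  3  3  3  4  4  5
 Z  0  1  2  2  2  3  3  3  3  4  4  5
 A  0  1  2  2  2  3  3  3  3  4  4  5
 K  0  1  2  2  2  3  3  3  3  4  4  5
 M  0  1  2  2  2  3  3  3  3  4  4  5
dp[12][11] = 5. One LCS (by backtracking along matches): DVUZZ.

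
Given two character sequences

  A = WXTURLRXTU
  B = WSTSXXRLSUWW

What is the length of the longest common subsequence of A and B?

5

Match W [1,1] → X [2,6] → R [5,7] → L [6,8] → U [10,10] — 5 characters in the same relative order in both. The LCS DP gives dp[10][12] = 5, so this is optimal.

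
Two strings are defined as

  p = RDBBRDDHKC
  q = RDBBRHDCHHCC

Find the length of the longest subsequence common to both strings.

Taking R [1,1], then D [2,2], then B [3,3], then B [4,4], then R [5,5], then D [6,7], then H [8,10], then C [10,12] gives a common subsequence of length 8. The LCS DP gives dp[10][12] = 8, so this is optimal.

8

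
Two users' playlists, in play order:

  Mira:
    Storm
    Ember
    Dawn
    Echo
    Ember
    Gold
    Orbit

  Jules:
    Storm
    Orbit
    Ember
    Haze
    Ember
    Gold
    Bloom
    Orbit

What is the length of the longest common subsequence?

5

Pick Storm at Mira[1]=Jules[1], Ember at Mira[2]=Jules[3], Ember at Mira[5]=Jules[5], Gold at Mira[6]=Jules[6], Orbit at Mira[7]=Jules[8]; all 5 songs appear in both, in order. dp[7][8] = 5 confirms this is the maximum.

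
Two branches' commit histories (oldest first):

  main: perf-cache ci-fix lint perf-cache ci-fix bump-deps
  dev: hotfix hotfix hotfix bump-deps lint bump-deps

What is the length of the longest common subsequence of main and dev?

2

One common subsequence of length 2: lint [3,5] → bump-deps [6,6]. dp[6][6] = 2 confirms this is the maximum.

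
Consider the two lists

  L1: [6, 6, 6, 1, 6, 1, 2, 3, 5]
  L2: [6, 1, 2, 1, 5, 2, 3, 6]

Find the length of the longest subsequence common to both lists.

Let dp[i][j] be the LCS length of the first i values of L1 and the first j values of L2. dp[i][j] = dp[i-1][j-1]+1 when the i-th and j-th values match, else max(dp[i-1][j], dp[i][j-1]).
    ·  6  1  2  1  5  2  3  6
 ·  0  0  0  0  0  0  0  0  0
 6  0  1  1  1  1  1  1  1  1
 6  0  1  1  1  1  1  1  1  2
 6  0  1  1  1  1  1  1  1  2
 1  0  1  2  2  2  2  2  2  2
 6  0  1  2  2  2  2  2  2  3
 1  0  1  2  2  3  3  3  3  3
 2  0  1  2  3  3  3  4  4  4
 3  0  1  2  3  3  3  4  5  5
 5  0  1  2  3  3  4  4  5  5
dp[9][8] = 5. One LCS (by backtracking along matches): 6, 1, 1, 2, 3.

5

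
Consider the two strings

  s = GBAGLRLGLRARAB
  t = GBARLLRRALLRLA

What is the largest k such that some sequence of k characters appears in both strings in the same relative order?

Pick G (s #1, t #1) → B (s #2, t #2) → A (s #3, t #3) → R (s #6, t #4) → L (s #7, t #5) → L (s #9, t #6) → R (s #10, t #8) → A (s #11, t #9) → R (s #12, t #12) → A (s #13, t #14); all 10 characters appear in both, in order. dp[14][14] = 10 confirms this is the maximum.

10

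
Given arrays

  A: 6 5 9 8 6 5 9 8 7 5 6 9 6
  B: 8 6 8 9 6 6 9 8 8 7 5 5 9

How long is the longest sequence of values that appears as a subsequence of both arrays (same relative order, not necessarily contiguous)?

8

Taking 6 (A #1, B #2) → 9 (A #3, B #4) → 6 (A #5, B #6) → 9 (A #7, B #7) → 8 (A #8, B #9) → 7 (A #9, B #10) → 5 (A #10, B #12) → 9 (A #12, B #13) gives a common subsequence of length 8. dp[13][13] = 8 confirms this is the maximum.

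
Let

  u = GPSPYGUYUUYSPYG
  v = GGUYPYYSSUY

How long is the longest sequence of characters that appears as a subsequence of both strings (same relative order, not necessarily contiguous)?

One common subsequence of length 7: G at u[1]=v[1]; then G at u[6]=v[2]; then U at u[7]=v[3]; then Y at u[8]=v[6]; then Y at u[11]=v[7]; then S at u[12]=v[9]; then Y at u[14]=v[11]. dp[15][11] = 7 confirms this is the maximum.

7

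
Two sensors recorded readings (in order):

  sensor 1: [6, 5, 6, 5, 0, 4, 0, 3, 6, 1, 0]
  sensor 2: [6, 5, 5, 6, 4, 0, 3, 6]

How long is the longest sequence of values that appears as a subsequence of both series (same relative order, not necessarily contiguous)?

7

Let dp[i][j] be the LCS length of the first i values of sensor 1 and the first j values of sensor 2. dp[i][j] = dp[i-1][j-1]+1 when the i-th and j-th values match, else max(dp[i-1][j], dp[i][j-1]).
    ·  6  5  5  6  4  0  3  6
 ·  0  0  0  0  0  0  0  0  0
 6  0  1  1  1  1  1  1  1  1
 5  0  1  2  2  2  2  2  2  2
 6  0  1  2  2  3  3  3  3  3
 5  0  1  2  3  3  3  3  3  3
 0  0  1  2  3  3  3  4  4  4
 4  0  1  2  3  3  4  4  4  4
 0  0  1  2  3  3  4  5  5  5
 3  0  1  2  3  3  4  5  6  6
 6  0  1  2  3  4  4  5  6  7
 1  0  1  2  3  4  4  5  6  7
 0  0  1  2  3  4  4  5  6  7
dp[11][8] = 7. One LCS (by backtracking along matches): 6, 5, 6, 4, 0, 3, 6.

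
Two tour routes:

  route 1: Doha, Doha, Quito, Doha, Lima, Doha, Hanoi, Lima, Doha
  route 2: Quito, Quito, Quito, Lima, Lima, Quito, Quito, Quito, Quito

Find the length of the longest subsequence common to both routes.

3

Pick Quito [3,3]; then Lima [5,4]; then Lima [8,5]; all 3 stops appear in both, in order, and the DP table's final entry dp[9][9] is also 3, so no common subsequence is longer.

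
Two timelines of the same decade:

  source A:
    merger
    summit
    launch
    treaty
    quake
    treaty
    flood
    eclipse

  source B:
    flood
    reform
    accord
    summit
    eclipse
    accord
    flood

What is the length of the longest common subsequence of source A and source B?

2

Taking summit [2,4], then flood [7,7] gives a common subsequence of length 2. Since dp[8][7] = 2, nothing longer is possible.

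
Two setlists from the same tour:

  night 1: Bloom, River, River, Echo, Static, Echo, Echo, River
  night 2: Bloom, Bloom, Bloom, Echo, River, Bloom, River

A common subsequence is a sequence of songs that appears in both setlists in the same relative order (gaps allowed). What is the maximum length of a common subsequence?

3

Taking Bloom at night 1[1]=night 2[3] → River at night 1[2]=night 2[5] → River at night 1[8]=night 2[7] gives a common subsequence of length 3. The LCS DP gives dp[8][7] = 3, so this is optimal.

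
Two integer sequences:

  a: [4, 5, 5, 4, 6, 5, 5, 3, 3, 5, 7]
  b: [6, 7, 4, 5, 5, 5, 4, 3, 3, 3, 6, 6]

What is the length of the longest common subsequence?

6

Let dp[i][j] be the LCS length of the first i values of a and the first j values of b. dp[i][j] = dp[i-1][j-1]+1 when the i-th and j-th values match, else max(dp[i-1][j], dp[i][j-1]).
    ·  6  7  4  5  5  5  4  3  3  3  6  6
 ·  0  0  0  0  0  0  0  0  0  0  0  0  0
 4  0  0  0  1  1  1  1  1  1  1  1  1  1
 5  0  0  0  1  2  2  2  2  2  2  2  2  2
 5  0  0  0  1  2  3  3  3  3  3  3  3  3
 4  0  0  0  1  2  3  3  4  4  4  4  4  4
 6  0  1  1  1  2  3  3  4  4  4  4  5  5
 5  0  1  1  1  2  3  4  4  4  4  4  5  5
 5  0  1  1  1  2  3  4  4  4  4  4  5  5
 3  0  1  1  1  2  3  4  4  5  5  5  5  5
 3  0  1  1  1  2  3  4  4  5  6  6  6  6
 5  0  1  1  1  2  3  4  4  5  6  6  6  6
 7  0  1  2  2  2  3  4  4  5  6  6  6  6
dp[11][12] = 6. One LCS (by backtracking along matches): 4, 5, 5, 4, 3, 3.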